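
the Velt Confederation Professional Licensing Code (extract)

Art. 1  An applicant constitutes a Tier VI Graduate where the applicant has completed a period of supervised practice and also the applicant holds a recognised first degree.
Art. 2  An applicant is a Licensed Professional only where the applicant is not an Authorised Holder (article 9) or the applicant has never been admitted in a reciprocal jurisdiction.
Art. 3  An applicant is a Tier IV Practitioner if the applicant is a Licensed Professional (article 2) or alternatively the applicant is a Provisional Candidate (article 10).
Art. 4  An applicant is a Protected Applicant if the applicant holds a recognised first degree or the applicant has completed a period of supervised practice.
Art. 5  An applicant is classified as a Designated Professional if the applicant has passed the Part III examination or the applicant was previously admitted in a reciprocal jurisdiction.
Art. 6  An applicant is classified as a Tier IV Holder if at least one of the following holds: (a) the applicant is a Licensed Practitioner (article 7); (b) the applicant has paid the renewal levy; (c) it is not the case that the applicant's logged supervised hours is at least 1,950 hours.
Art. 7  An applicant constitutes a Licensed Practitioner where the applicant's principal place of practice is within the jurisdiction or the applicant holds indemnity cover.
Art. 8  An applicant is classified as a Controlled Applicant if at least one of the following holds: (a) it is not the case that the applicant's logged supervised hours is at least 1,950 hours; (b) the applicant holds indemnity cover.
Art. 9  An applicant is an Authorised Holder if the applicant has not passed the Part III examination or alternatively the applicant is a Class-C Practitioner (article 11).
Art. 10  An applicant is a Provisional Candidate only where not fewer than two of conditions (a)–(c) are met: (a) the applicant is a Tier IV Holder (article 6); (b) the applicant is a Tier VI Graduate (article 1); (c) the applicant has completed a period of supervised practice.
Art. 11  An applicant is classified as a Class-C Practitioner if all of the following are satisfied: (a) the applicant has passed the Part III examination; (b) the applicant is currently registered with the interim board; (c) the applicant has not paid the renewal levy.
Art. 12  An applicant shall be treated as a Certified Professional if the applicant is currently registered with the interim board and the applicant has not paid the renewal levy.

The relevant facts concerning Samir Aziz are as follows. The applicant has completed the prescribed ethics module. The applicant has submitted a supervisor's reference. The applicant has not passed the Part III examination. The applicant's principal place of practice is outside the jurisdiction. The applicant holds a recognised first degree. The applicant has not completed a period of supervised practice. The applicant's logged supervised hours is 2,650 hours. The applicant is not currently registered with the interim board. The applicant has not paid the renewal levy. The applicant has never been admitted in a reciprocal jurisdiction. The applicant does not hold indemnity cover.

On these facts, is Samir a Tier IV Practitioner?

Yes

article 11 — Class-C Practitioner: [the applicant has passed the Part III examination? no] AND [the applicant is currently registered with the interim board? no] AND [the applicant has not paid the renewal levy? yes] → not satisfied.
article 9 — Authorised Holder: [the applicant has not passed the Part III examination? yes] OR [Class-C Practitioner (article 11)? no] → satisfied.
article 2 — Licensed Professional: [not an Authorised Holder (article 9)? no] OR [the applicant has never been admitted in a reciprocal jurisdiction? yes] → satisfied.
article 7 — Licensed Practitioner: [the applicant's principal place of practice is within the jurisdiction? no] OR [the applicant holds indemnity cover? no] → not satisfied.
article 6 — Tier IV Holder: [Licensed Practitioner (article 7)? no] OR [the applicant has paid the renewal levy? no] OR [applicant's logged supervised hours: 2,650 hours ≥ 1,950 hours? yes, so negated condition no] → not satisfied.
article 1 — Tier VI Graduate: [the applicant has completed a period of supervised practice? no] AND [the applicant holds a recognised first degree? yes] → not satisfied.
article 10 — Provisional Candidate: Tier IV Holder (article 6)? no; Tier VI Graduate (article 1)? no; the applicant has completed a period of supervised practice? no — 0 of 3 hold (need ≥2) → not satisfied.
article 3 — Tier IV Practitioner: [Licensed Professional (article 2)? yes] OR [Provisional Candidate (article 10)? no] → satisfied.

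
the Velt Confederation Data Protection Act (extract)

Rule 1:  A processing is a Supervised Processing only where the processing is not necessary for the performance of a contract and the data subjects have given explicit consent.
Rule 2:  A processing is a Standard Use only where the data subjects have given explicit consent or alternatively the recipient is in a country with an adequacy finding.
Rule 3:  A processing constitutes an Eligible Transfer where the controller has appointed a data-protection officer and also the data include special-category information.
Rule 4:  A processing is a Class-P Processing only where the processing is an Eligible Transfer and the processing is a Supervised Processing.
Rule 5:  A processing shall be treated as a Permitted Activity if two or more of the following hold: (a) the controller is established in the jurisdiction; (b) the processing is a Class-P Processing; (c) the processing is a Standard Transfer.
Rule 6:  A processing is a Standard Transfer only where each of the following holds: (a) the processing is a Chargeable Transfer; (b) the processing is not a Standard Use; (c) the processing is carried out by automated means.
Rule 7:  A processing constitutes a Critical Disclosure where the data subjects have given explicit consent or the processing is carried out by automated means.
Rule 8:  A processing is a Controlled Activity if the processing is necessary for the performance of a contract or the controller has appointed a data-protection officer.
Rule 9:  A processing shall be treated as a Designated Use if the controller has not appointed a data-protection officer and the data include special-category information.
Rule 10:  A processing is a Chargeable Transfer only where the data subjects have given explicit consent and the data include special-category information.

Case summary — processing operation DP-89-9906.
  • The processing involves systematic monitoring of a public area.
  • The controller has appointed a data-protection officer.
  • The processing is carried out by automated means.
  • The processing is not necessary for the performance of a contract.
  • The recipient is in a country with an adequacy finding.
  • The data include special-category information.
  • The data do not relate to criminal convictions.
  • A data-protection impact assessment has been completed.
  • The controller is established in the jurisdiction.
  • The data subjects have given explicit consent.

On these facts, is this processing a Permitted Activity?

Yes

rule 3 — Eligible Transfer: [the controller has appointed a data-protection officer? yes] AND [the data include special-category information? yes] → satisfied.
rule 1 — Supervised Processing: [the processing is not necessary for the performance of a contract? yes] AND [the data subjects have given explicit consent? yes] → satisfied.
rule 4 — Class-P Processing: [Eligible Transfer (rule 3)? yes] AND [Supervised Processing (rule 1)? yes] → satisfied.
rule 10 — Chargeable Transfer: [the data subjects have given explicit consent? yes] AND [the data include special-category information? yes] → satisfied.
rule 2 — Standard Use: [the data subjects have given explicit consent? yes] OR [the recipient is in a country with an adequacy finding? yes] → satisfied.
rule 6 — Standard Transfer: [Chargeable Transfer (rule 10)? yes] AND [not a Standard Use (rule 2)? no] AND [the processing is carried out by automated means? yes] → not satisfied.
rule 5 — Permitted Activity: the controller is established in the jurisdiction? yes; Class-P Processing (rule 4)? yes; Standard Transfer (rule 6)? no — 2 of 3 hold (need ≥2) → satisfied.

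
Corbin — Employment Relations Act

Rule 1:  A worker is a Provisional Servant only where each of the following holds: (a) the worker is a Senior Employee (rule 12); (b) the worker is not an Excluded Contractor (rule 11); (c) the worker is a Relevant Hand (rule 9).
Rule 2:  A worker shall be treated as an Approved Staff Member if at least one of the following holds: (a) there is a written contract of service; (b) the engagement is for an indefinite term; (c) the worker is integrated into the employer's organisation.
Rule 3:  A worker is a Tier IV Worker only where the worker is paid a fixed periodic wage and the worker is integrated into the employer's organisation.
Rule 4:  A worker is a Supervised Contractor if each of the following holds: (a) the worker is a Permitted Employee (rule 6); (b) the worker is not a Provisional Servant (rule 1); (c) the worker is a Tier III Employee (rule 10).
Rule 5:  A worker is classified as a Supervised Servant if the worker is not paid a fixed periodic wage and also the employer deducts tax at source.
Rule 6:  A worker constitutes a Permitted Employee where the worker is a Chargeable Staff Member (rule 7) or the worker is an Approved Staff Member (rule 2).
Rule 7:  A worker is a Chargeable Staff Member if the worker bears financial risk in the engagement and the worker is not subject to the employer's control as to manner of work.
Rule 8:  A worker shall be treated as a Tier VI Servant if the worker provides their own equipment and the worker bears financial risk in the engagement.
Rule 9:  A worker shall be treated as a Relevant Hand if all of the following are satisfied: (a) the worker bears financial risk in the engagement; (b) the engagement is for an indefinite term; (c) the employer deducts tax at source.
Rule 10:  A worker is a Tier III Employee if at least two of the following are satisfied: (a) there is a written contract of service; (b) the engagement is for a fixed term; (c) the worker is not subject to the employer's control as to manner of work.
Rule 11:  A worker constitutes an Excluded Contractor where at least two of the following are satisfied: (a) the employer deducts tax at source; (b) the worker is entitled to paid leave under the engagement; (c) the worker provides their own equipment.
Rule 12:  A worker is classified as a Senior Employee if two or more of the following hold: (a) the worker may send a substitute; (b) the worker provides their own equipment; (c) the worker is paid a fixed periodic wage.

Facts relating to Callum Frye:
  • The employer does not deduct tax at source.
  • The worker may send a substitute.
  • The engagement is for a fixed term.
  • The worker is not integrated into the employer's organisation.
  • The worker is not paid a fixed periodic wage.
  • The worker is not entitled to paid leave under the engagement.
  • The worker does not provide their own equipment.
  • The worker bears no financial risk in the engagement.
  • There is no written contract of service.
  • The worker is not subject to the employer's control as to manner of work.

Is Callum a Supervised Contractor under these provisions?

No

rule 7 — Chargeable Staff Member: [the worker bears financial risk in the engagement? no] AND [the worker is not subject to the employer's control as to manner of work? yes] → not satisfied.
rule 2 — Approved Staff Member: [there is a written contract of service? no] OR [the engagement is for an indefinite term? no] OR [the worker is integrated into the employer's organisation? no] → not satisfied.
rule 6 — Permitted Employee: [Chargeable Staff Member (rule 7)? no] OR [Approved Staff Member (rule 2)? no] → not satisfied.
rule 12 — Senior Employee: the worker may send a substitute? yes; the worker provides their own equipment? no; the worker is paid a fixed periodic wage? no — 1 of 3 hold (need ≥2) → not satisfied.
rule 11 — Excluded Contractor: the employer deducts tax at source? no; the worker is entitled to paid leave under the engagement? no; the worker provides their own equipment? no — 0 of 3 hold (need ≥2) → not satisfied.
rule 9 — Relevant Hand: [the worker bears financial risk in the engagement? no] AND [the engagement is for an indefinite term? no] AND [the employer deducts tax at source? no] → not satisfied.
rule 1 — Provisional Servant: [Senior Employee (rule 12)? no] AND [not an Excluded Contractor (rule 11)? yes] AND [Relevant Hand (rule 9)? no] → not satisfied.
rule 10 — Tier III Employee: there is a written contract of service? no; the engagement is for a fixed term? yes; the worker is not subject to the employer's control as to manner of work? yes — 2 of 3 hold (need ≥2) → satisfied.
rule 4 — Supervised Contractor: [Permitted Employee (rule 6)? no] AND [not a Provisional Servant (rule 1)? yes] AND [Tier III Employee (rule 10)? yes] → not satisfied.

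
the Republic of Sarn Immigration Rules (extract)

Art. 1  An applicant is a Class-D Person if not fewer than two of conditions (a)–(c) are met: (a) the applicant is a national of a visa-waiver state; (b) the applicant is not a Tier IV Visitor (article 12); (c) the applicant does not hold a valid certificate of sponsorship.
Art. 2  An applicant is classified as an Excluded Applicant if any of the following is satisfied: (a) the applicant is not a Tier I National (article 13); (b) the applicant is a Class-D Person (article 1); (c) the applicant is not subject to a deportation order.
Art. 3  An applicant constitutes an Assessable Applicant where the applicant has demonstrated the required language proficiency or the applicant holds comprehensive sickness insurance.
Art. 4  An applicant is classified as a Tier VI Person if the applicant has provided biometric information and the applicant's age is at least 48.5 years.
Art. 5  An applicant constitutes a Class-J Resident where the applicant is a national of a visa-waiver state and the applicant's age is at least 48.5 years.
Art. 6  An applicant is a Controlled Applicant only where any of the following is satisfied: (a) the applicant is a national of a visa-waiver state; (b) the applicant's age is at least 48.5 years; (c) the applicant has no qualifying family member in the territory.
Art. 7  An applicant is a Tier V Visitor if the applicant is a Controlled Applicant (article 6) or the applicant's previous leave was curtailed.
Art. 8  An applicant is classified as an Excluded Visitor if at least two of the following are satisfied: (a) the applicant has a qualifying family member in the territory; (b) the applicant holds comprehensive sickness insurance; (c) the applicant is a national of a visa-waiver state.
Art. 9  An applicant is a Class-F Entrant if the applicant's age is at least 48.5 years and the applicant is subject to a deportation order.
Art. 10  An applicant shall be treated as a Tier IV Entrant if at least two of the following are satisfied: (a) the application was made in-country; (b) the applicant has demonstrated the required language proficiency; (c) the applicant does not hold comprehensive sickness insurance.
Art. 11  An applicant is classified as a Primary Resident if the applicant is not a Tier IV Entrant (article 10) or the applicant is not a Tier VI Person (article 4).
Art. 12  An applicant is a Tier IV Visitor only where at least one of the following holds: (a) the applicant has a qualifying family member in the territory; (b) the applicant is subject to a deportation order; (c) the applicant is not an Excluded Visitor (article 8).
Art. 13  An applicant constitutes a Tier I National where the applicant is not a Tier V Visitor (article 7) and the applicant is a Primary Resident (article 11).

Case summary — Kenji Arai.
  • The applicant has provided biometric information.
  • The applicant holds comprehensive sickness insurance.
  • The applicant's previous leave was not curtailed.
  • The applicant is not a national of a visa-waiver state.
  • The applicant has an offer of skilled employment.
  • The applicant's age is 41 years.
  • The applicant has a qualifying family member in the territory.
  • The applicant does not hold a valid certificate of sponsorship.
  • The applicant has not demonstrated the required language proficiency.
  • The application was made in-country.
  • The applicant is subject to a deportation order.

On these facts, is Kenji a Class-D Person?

article 8 — Excluded Visitor: the applicant has a qualifying family member in the territory? yes; the applicant holds comprehensive sickness insurance? yes; the applicant is a national of a visa-waiver state? no — 2 of 3 hold (need ≥2) → satisfied.
article 12 — Tier IV Visitor: [the applicant has a qualifying family member in the territory? yes] OR [the applicant is subject to a deportation order? yes] OR [not an Excluded Visitor (article 8)? no] → satisfied.
article 1 — Class-D Person: the applicant is a national of a visa-waiver state? no; not a Tier IV Visitor (article 12)? no; the applicant does not hold a valid certificate of sponsorship? yes — 1 of 3 hold (need ≥2) → not satisfied.

No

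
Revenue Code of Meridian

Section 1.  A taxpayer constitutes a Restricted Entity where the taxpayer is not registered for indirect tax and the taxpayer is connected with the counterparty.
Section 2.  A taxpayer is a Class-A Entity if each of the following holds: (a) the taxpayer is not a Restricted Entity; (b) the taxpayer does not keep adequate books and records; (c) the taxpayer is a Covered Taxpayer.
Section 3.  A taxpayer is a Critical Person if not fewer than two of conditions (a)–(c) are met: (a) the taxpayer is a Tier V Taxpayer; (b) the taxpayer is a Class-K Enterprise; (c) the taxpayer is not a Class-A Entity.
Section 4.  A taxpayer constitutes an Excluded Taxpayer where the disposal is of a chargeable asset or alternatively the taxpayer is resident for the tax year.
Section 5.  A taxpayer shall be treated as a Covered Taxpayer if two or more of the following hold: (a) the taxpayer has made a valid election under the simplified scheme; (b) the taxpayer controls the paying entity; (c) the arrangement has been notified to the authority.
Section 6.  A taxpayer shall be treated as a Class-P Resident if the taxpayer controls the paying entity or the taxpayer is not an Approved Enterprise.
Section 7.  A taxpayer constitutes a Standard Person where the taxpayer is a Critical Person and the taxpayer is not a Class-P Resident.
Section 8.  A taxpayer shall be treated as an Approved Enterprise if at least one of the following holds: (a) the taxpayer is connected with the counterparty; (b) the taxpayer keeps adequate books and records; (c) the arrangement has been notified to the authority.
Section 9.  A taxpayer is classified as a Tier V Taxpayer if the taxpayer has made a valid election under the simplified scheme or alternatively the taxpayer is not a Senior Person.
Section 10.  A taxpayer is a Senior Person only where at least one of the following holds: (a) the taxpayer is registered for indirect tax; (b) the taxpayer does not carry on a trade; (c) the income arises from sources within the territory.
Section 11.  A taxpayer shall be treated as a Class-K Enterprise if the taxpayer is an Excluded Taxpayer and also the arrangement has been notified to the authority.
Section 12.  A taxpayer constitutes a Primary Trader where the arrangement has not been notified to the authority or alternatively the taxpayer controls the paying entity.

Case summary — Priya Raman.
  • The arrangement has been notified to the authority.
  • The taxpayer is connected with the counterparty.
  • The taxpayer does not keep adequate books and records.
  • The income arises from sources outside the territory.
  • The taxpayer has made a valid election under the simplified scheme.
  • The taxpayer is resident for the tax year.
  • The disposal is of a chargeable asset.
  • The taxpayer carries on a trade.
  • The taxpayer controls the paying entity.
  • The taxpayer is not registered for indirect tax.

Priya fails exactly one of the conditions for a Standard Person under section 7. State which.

section 10 — Senior Person: [the taxpayer is registered for indirect tax? no] OR [the taxpayer does not carry on a trade? no] OR [the income arises from sources within the territory? no] → not satisfied.
section 9 — Tier V Taxpayer: [the taxpayer has made a valid election under the simplified scheme? yes] OR [not a Senior Person (section 10)? yes] → satisfied.
section 4 — Excluded Taxpayer: [the disposal is of a chargeable asset? yes] OR [the taxpayer is resident for the tax year? yes] → satisfied.
section 11 — Class-K Enterprise: [Excluded Taxpayer (section 4)? yes] AND [the arrangement has been notified to the authority? yes] → satisfied.
section 1 — Restricted Entity: [the taxpayer is not registered for indirect tax? yes] AND [the taxpayer is connected with the counterparty? yes] → satisfied.
section 5 — Covered Taxpayer: the taxpayer has made a valid election under the simplified scheme? yes; the taxpayer controls the paying entity? yes; the arrangement has been notified to the authority? yes — 3 of 3 hold (need ≥2) → satisfied.
section 2 — Class-A Entity: [not a Restricted Entity (section 1)? no] AND [the taxpayer does not keep adequate books and records? yes] AND [Covered Taxpayer (section 5)? yes] → not satisfied.
section 3 — Critical Person: Tier V Taxpayer (section 9)? yes; Class-K Enterprise (section 11)? yes; not a Class-A Entity (section 2)? yes — 3 of 3 hold (need ≥2) → satisfied.
section 8 — Approved Enterprise: [the taxpayer is connected with the counterparty? yes] OR [the taxpayer keeps adequate books and records? no] OR [the arrangement has been notified to the authority? yes] → satisfied.
section 6 — Class-P Resident: [the taxpayer controls the paying entity? yes] OR [not an Approved Enterprise (section 8)? no] → satisfied.
section 7 — Standard Person: [Critical Person (section 3)? yes] AND [not a Class-P Resident (section 6)? no] → not satisfied.

Class-P Resident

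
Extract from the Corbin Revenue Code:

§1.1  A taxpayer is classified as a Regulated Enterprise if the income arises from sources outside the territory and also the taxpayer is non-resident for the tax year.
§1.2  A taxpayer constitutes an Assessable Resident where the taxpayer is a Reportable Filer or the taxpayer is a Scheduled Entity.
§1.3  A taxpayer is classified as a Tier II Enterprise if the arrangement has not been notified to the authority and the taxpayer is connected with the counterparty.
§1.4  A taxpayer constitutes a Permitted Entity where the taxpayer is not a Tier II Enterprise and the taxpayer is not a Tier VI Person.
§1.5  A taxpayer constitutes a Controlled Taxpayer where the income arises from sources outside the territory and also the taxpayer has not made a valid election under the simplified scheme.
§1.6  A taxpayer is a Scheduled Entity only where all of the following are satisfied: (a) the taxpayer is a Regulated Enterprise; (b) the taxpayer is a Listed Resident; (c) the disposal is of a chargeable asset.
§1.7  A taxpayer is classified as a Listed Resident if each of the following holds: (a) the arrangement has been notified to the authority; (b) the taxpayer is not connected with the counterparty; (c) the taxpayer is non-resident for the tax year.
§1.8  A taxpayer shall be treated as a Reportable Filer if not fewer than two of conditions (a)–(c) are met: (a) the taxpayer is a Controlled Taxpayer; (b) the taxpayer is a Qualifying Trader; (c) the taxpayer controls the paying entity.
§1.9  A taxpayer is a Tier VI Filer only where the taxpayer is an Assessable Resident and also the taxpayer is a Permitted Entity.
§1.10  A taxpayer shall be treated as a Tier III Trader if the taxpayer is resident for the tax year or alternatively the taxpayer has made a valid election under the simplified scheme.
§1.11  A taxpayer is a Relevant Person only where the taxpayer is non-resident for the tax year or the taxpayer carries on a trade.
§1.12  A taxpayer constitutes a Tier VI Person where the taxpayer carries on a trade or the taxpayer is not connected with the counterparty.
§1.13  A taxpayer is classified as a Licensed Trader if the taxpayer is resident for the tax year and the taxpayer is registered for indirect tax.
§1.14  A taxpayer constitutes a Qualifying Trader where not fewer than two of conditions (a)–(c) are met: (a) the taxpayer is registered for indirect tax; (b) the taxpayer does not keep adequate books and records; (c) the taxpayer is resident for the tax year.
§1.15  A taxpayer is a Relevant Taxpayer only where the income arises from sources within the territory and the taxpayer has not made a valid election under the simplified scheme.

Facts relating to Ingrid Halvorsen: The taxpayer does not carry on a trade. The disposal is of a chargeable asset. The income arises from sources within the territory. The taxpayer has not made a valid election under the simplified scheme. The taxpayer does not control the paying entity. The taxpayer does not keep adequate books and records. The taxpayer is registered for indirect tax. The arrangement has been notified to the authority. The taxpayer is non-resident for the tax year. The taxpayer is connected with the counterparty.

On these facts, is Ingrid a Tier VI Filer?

No

§1.5 — Controlled Taxpayer: [the income arises from sources outside the territory? no] AND [the taxpayer has not made a valid election under the simplified scheme? yes] → not satisfied.
§1.14 — Qualifying Trader: the taxpayer is registered for indirect tax? yes; the taxpayer does not keep adequate books and records? yes; the taxpayer is resident for the tax year? no — 2 of 3 hold (need ≥2) → satisfied.
§1.8 — Reportable Filer: Controlled Taxpayer (§1.5)? no; Qualifying Trader (§1.14)? yes; the taxpayer controls the paying entity? no — 1 of 3 hold (need ≥2) → not satisfied.
§1.1 — Regulated Enterprise: [the income arises from sources outside the territory? no] AND [the taxpayer is non-resident for the tax year? yes] → not satisfied.
§1.7 — Listed Resident: [the arrangement has been notified to the authority? yes] AND [the taxpayer is not connected with the counterparty? no] AND [the taxpayer is non-resident for the tax year? yes] → not satisfied.
§1.6 — Scheduled Entity: [Regulated Enterprise (§1.1)? no] AND [Listed Resident (§1.7)? no] AND [the disposal is of a chargeable asset? yes] → not satisfied.
§1.2 — Assessable Resident: [Reportable Filer (§1.8)? no] OR [Scheduled Entity (§1.6)? no] → not satisfied.
§1.3 — Tier II Enterprise: [the arrangement has not been notified to the authority? no] AND [the taxpayer is connected with the counterparty? yes] → not satisfied.
§1.12 — Tier VI Person: [the taxpayer carries on a trade? no] OR [the taxpayer is not connected with the counterparty? no] → not satisfied.
§1.4 — Permitted Entity: [not a Tier II Enterprise (§1.3)? yes] AND [not a Tier VI Person (§1.12)? yes] → satisfied.
§1.9 — Tier VI Filer: [Assessable Resident (§1.2)? no] AND [Permitted Entity (§1.4)? yes] → not satisfied.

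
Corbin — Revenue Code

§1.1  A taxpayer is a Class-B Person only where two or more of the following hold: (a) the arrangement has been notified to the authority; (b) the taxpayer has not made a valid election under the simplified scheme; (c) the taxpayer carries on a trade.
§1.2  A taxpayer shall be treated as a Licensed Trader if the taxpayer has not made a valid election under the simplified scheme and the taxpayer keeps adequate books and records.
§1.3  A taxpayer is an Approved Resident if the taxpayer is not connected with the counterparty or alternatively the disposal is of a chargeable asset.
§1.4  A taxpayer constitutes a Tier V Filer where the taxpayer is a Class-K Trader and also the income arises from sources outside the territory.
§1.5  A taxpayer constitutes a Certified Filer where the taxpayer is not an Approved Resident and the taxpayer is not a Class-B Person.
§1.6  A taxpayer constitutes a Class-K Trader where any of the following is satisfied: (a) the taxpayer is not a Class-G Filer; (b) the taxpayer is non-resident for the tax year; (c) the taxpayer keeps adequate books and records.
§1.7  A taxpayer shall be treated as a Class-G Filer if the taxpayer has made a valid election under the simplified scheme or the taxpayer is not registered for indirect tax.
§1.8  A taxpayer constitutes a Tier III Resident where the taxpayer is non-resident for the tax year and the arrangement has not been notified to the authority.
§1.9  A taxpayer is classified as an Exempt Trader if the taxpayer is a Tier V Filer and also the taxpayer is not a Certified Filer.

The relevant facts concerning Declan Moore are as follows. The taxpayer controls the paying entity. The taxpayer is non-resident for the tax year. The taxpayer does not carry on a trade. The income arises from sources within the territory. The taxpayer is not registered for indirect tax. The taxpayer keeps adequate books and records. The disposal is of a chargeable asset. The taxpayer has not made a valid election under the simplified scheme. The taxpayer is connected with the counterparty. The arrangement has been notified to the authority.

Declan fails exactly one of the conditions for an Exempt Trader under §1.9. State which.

Tier V Filer

§1.7 — Class-G Filer: [the taxpayer has made a valid election under the simplified scheme? no] OR [the taxpayer is not registered for indirect tax? yes] → satisfied.
§1.6 — Class-K Trader: [not a Class-G Filer (§1.7)? no] OR [the taxpayer is non-resident for the tax year? yes] OR [the taxpayer keeps adequate books and records? yes] → satisfied.
§1.4 — Tier V Filer: [Class-K Trader (§1.6)? yes] AND [the income arises from sources outside the territory? no] → not satisfied.
§1.3 — Approved Resident: [the taxpayer is not connected with the counterparty? no] OR [the disposal is of a chargeable asset? yes] → satisfied.
§1.1 — Class-B Person: the arrangement has been notified to the authority? yes; the taxpayer has not made a valid election under the simplified scheme? yes; the taxpayer carries on a trade? no — 2 of 3 hold (need ≥2) → satisfied.
§1.5 — Certified Filer: [not an Approved Resident (§1.3)? no] AND [not a Class-B Person (§1.1)? no] → not satisfied.
§1.9 — Exempt Trader: [Tier V Filer (§1.4)? no] AND [not a Certified Filer (§1.5)? yes] → not satisfied.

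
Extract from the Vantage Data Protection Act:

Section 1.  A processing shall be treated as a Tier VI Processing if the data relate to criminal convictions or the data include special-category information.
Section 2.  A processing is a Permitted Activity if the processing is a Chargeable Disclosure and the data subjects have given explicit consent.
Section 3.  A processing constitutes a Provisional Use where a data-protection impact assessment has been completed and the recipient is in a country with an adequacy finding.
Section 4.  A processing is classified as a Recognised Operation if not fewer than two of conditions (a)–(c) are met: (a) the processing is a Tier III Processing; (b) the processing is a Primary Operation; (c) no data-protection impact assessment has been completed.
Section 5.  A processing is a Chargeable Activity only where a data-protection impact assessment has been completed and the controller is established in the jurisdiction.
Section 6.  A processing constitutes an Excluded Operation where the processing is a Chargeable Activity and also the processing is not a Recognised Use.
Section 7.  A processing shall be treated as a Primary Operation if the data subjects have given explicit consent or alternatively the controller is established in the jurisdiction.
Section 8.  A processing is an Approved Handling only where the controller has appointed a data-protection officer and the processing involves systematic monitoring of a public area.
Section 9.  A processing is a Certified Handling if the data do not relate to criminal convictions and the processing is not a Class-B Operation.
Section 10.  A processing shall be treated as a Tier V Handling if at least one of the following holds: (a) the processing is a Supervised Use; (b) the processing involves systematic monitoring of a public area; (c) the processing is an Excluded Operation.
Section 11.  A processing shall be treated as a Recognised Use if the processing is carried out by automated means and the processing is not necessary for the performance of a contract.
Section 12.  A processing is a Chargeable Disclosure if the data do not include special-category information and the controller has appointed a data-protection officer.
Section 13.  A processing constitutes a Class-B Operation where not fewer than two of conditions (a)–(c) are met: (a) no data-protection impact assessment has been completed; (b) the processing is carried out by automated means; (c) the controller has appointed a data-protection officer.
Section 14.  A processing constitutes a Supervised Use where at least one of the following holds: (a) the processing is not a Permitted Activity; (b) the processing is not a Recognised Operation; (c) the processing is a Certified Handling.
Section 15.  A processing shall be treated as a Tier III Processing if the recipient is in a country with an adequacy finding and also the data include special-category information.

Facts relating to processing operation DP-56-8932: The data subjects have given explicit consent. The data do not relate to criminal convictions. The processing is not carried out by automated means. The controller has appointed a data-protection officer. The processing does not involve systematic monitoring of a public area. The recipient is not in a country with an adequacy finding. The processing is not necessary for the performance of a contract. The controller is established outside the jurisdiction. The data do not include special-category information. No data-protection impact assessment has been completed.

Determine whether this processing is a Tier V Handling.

No

section 12 — Chargeable Disclosure: [the data do not include special-category information? yes] AND [the controller has appointed a data-protection officer? yes] → satisfied.
section 2 — Permitted Activity: [Chargeable Disclosure (section 12)? yes] AND [the data subjects have given explicit consent? yes] → satisfied.
section 15 — Tier III Processing: [the recipient is in a country with an adequacy finding? no] AND [the data include special-category information? no] → not satisfied.
section 7 — Primary Operation: [the data subjects have given explicit consent? yes] OR [the controller is established in the jurisdiction? no] → satisfied.
section 4 — Recognised Operation: Tier III Processing (section 15)? no; Primary Operation (section 7)? yes; no data-protection impact assessment has been completed? yes — 2 of 3 hold (need ≥2) → satisfied.
section 13 — Class-B Operation: no data-protection impact assessment has been completed? yes; the processing is carried out by automated means? no; the controller has appointed a data-protection officer? yes — 2 of 3 hold (need ≥2) → satisfied.
section 9 — Certified Handling: [the data do not relate to criminal convictions? yes] AND [not a Class-B Operation (section 13)? no] → not satisfied.
section 14 — Supervised Use: [not a Permitted Activity (section 2)? no] OR [not a Recognised Operation (section 4)? no] OR [Certified Handling (section 9)? no] → not satisfied.
section 5 — Chargeable Activity: [a data-protection impact assessment has been completed? no] AND [the controller is established in the jurisdiction? no] → not satisfied.
section 11 — Recognised Use: [the processing is carried out by automated means? no] AND [the processing is not necessary for the performance of a contract? yes] → not satisfied.
section 6 — Excluded Operation: [Chargeable Activity (section 5)? no] AND [not a Recognised Use (section 11)? yes] → not satisfied.
section 10 — Tier V Handling: [Supervised Use (section 14)? no] OR [the processing involves systematic monitoring of a public area? no] OR [Excluded Operation (section 6)? no] → not satisfied.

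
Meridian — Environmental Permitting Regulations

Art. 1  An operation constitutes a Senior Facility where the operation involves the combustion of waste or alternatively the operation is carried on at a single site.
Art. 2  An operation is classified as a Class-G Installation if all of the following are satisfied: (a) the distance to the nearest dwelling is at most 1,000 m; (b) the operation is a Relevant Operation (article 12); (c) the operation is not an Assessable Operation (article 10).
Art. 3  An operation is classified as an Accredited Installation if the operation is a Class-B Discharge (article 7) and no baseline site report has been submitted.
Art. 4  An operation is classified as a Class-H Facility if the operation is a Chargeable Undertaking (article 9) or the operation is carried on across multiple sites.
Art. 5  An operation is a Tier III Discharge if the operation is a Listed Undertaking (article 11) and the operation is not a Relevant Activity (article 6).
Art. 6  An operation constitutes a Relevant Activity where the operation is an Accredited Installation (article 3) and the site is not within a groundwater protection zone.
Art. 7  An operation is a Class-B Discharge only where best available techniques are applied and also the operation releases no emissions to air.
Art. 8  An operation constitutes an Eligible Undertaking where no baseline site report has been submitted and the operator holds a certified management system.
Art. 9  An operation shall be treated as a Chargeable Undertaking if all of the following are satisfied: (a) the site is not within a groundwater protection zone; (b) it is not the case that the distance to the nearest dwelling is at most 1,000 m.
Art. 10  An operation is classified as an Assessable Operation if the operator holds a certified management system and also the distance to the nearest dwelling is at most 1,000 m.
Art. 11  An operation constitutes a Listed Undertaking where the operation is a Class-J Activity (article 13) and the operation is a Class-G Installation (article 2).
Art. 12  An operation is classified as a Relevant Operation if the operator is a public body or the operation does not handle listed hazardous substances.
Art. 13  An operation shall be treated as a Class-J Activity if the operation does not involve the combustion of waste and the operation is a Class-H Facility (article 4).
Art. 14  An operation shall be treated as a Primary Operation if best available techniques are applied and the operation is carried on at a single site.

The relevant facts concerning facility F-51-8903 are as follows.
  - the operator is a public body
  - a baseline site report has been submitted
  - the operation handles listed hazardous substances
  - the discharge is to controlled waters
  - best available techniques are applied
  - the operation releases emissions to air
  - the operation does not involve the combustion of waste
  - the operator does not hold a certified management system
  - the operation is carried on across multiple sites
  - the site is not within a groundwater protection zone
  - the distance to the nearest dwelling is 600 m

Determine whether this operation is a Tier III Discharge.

Yes

article 9 — Chargeable Undertaking: [the site is not within a groundwater protection zone? yes] AND [distance to the nearest dwelling: 600 m ≤ 1,000 m? yes, so negated condition no] → not satisfied.
article 4 — Class-H Facility: [Chargeable Undertaking (article 9)? no] OR [the operation is carried on across multiple sites? yes] → satisfied.
article 13 — Class-J Activity: [the operation does not involve the combustion of waste? yes] AND [Class-H Facility (article 4)? yes] → satisfied.
article 12 — Relevant Operation: [the operator is a public body? yes] OR [the operation does not handle listed hazardous substances? no] → satisfied.
article 10 — Assessable Operation: [the operator holds a certified management system? no] AND [distance to the nearest dwelling: 600 m ≤ 1,000 m? yes] → not satisfied.
article 2 — Class-G Installation: [distance to the nearest dwelling: 600 m ≤ 1,000 m? yes] AND [Relevant Operation (article 12)? yes] AND [not an Assessable Operation (article 10)? yes] → satisfied.
article 11 — Listed Undertaking: [Class-J Activity (article 13)? yes] AND [Class-G Installation (article 2)? yes] → satisfied.
article 7 — Class-B Discharge: [best available techniques are applied? yes] AND [the operation releases no emissions to air? no] → not satisfied.
article 3 — Accredited Installation: [Class-B Discharge (article 7)? no] AND [no baseline site report has been submitted? no] → not satisfied.
article 6 — Relevant Activity: [Accredited Installation (article 3)? no] AND [the site is not within a groundwater protection zone? yes] → not satisfied.
article 5 — Tier III Discharge: [Listed Undertaking (article 11)? yes] AND [not a Relevant Activity (article 6)? yes] → satisfied.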